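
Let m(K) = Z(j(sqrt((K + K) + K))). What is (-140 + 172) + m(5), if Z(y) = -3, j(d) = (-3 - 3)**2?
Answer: 29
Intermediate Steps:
j(d) = 36 (j(d) = (-6)**2 = 36)
m(K) = -3
(-140 + 172) + m(5) = (-140 + 172) - 3 = 32 - 3 = 29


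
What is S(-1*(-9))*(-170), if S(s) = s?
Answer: -1530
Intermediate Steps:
S(-1*(-9))*(-170) = -1*(-9)*(-170) = 9*(-170) = -1530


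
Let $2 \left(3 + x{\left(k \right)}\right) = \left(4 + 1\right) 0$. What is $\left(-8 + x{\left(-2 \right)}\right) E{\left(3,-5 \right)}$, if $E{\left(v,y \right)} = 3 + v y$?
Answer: $132$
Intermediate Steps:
$x{\left(k \right)} = -3$ ($x{\left(k \right)} = -3 + \frac{\left(4 + 1\right) 0}{2} = -3 + \frac{5 \cdot 0}{2} = -3 + \frac{1}{2} \cdot 0 = -3 + 0 = -3$)
$\left(-8 + x{\left(-2 \right)}\right) E{\left(3,-5 \right)} = \left(-8 - 3\right) \left(3 + 3 \left(-5\right)\right) = - 11 \left(3 - 15\right) = \left(-11\right) \left(-12\right) = 132$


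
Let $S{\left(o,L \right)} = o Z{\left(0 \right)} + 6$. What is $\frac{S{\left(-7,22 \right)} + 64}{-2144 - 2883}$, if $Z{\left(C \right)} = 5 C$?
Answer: $- \frac{70}{5027} \approx -0.013925$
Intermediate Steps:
$S{\left(o,L \right)} = 6$ ($S{\left(o,L \right)} = o 5 \cdot 0 + 6 = o 0 + 6 = 0 + 6 = 6$)
$\frac{S{\left(-7,22 \right)} + 64}{-2144 - 2883} = \frac{6 + 64}{-2144 - 2883} = \frac{70}{-5027} = 70 \left(- \frac{1}{5027}\right) = - \frac{70}{5027}$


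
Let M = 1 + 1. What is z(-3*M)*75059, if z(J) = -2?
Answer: -150118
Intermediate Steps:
M = 2
z(-3*M)*75059 = -2*75059 = -150118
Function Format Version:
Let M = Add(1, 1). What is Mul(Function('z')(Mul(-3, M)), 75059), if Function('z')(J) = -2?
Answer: -150118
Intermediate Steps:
M = 2
Mul(Function('z')(Mul(-3, M)), 75059) = Mul(-2, 75059) = -150118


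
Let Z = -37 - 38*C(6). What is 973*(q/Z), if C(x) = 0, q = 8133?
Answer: -7913409/37 ≈ -2.1388e+5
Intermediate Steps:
Z = -37 (Z = -37 - 38*0 = -37 + 0 = -37)
973*(q/Z) = 973*(8133/(-37)) = 973*(8133*(-1/37)) = 973*(-8133/37) = -7913409/37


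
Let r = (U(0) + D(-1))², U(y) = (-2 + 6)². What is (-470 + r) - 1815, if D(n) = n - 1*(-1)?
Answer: -2029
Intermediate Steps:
U(y) = 16 (U(y) = 4² = 16)
D(n) = 1 + n (D(n) = n + 1 = 1 + n)
r = 256 (r = (16 + (1 - 1))² = (16 + 0)² = 16² = 256)
(-470 + r) - 1815 = (-470 + 256) - 1815 = -214 - 1815 = -2029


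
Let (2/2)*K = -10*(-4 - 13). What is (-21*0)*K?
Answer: 0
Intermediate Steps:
K = 170 (K = -10*(-4 - 13) = -10*(-17) = 170)
(-21*0)*K = -21*0*170 = 0*170 = 0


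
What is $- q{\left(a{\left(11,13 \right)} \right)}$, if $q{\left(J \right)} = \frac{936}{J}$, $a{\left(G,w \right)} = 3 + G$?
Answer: $- \frac{468}{7} \approx -66.857$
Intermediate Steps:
$- q{\left(a{\left(11,13 \right)} \right)} = - \frac{936}{3 + 11} = - \frac{936}{14} = \left(-1\right) \frac{468}{7} = - \frac{468}{7}$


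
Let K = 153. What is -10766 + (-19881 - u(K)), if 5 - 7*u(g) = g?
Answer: -214381/7 ≈ -30626.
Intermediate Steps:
u(g) = 5/7 - g/7
-10766 + (-19881 - u(K)) = -10766 + (-19881 - (5/7 - ⅐*153)) = -10766 + (-19881 - (5/7 - 153/7)) = -10766 + (-19881 - 1*(-148/7)) = -10766 + (-19881 + 148/7) = -10766 - 139019/7 = -214381/7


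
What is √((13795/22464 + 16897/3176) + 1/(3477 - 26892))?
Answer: √49916654024868661485/2900275560 ≈ 2.4360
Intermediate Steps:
√((13795/22464 + 16897/3176) + 1/(3477 - 26892)) = √((13795*(1/22464) + 16897*(1/3176)) + 1/(-23415)) = √((13795/22464 + 16897/3176) - 1/23415) = √(52923391/8918208 - 1/23415) = √(413064094019/69606613440) = √49916654024868661485/2900275560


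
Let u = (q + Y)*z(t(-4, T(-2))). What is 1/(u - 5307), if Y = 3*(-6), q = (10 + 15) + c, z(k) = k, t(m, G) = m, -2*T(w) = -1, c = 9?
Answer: -1/5371 ≈ -0.00018619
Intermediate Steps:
T(w) = ½ (T(w) = -½*(-1) = ½)
q = 34 (q = (10 + 15) + 9 = 25 + 9 = 34)
Y = -18
u = -64 (u = (34 - 18)*(-4) = 16*(-4) = -64)
1/(u - 5307) = 1/(-64 - 5307) = 1/(-5371) = -1/5371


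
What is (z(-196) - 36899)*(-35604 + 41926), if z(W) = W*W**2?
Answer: -47835002070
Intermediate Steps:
z(W) = W**3
(z(-196) - 36899)*(-35604 + 41926) = ((-196)**3 - 36899)*(-35604 + 41926) = (-7529536 - 36899)*6322 = -7566435*6322 = -47835002070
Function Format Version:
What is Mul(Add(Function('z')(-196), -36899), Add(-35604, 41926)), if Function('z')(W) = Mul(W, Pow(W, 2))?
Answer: -47835002070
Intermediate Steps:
Function('z')(W) = Pow(W, 3)
Mul(Add(Function('z')(-196), -36899), Add(-35604, 41926)) = Mul(Add(Pow(-196, 3), -36899), Add(-35604, 41926)) = Mul(Add(-7529536, -36899), 6322) = Mul(-7566435, 6322) = -47835002070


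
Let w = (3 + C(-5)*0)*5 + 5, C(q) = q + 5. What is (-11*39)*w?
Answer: -8580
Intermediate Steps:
C(q) = 5 + q
w = 20 (w = (3 + (5 - 5)*0)*5 + 5 = (3 + 0*0)*5 + 5 = (3 + 0)*5 + 5 = 3*5 + 5 = 15 + 5 = 20)
(-11*39)*w = -11*39*20 = -429*20 = -8580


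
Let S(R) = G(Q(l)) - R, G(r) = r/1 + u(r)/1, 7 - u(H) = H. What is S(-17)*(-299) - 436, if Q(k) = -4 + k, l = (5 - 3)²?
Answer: -7612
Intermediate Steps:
u(H) = 7 - H
l = 4 (l = 2² = 4)
G(r) = 7 (G(r) = r/1 + (7 - r)/1 = r*1 + (7 - r)*1 = r + (7 - r) = 7)
S(R) = 7 - R
S(-17)*(-299) - 436 = (7 - 1*(-17))*(-299) - 436 = (7 + 17)*(-299) - 436 = 24*(-299) - 436 = -7176 - 436 = -7612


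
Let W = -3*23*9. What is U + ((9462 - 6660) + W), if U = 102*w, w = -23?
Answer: -165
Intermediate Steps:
W = -621 (W = -69*9 = -621)
U = -2346 (U = 102*(-23) = -2346)
U + ((9462 - 6660) + W) = -2346 + ((9462 - 6660) - 621) = -2346 + (2802 - 621) = -2346 + 2181 = -165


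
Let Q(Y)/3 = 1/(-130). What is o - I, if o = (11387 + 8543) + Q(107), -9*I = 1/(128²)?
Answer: 191021654081/9584640 ≈ 19930.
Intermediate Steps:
Q(Y) = -3/130 (Q(Y) = 3/(-130) = 3*(-1/130) = -3/130)
I = -1/147456 (I = -1/(9*(128²)) = -⅑/16384 = -⅑*1/16384 = -1/147456 ≈ -6.7817e-6)
o = 2590897/130 (o = (11387 + 8543) - 3/130 = 19930 - 3/130 = 2590897/130 ≈ 19930.)
o - I = 2590897/130 - 1*(-1/147456) = 2590897/130 + 1/147456 = 191021654081/9584640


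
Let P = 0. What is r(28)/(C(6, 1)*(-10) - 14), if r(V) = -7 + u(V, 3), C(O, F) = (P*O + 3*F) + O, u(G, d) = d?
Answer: 1/26 ≈ 0.038462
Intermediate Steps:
C(O, F) = O + 3*F (C(O, F) = (0*O + 3*F) + O = (0 + 3*F) + O = 3*F + O = O + 3*F)
r(V) = -4 (r(V) = -7 + 3 = -4)
r(28)/(C(6, 1)*(-10) - 14) = -4/((6 + 3*1)*(-10) - 14) = -4/((6 + 3)*(-10) - 14) = -4/(9*(-10) - 14) = -4/(-90 - 14) = -4/(-104) = -4*(-1/104) = 1/26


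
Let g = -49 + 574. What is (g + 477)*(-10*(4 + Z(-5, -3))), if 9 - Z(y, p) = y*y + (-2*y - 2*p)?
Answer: 280560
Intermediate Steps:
Z(y, p) = 9 - y² + 2*p + 2*y (Z(y, p) = 9 - (y*y + (-2*y - 2*p)) = 9 - (y² + (-2*p - 2*y)) = 9 - (y² - 2*p - 2*y) = 9 + (-y² + 2*p + 2*y) = 9 - y² + 2*p + 2*y)
g = 525
(g + 477)*(-10*(4 + Z(-5, -3))) = (525 + 477)*(-10*(4 + (9 - 1*(-5)² + 2*(-3) + 2*(-5)))) = 1002*(-10*(4 + (9 - 1*25 - 6 - 10))) = 1002*(-10*(4 + (9 - 25 - 6 - 10))) = 1002*(-10*(4 - 32)) = 1002*(-10*(-28)) = 1002*280 = 280560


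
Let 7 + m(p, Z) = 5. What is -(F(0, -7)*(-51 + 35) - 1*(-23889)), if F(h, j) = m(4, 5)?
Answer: -23921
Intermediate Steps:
m(p, Z) = -2 (m(p, Z) = -7 + 5 = -2)
F(h, j) = -2
-(F(0, -7)*(-51 + 35) - 1*(-23889)) = -(-2*(-51 + 35) - 1*(-23889)) = -(-2*(-16) + 23889) = -(32 + 23889) = -1*23921 = -23921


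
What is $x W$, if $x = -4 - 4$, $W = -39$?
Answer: $312$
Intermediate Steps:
$x = -8$
$x W = \left(-8\right) \left(-39\right) = 312$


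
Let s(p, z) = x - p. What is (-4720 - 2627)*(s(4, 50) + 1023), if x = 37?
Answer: -7758432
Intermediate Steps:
s(p, z) = 37 - p
(-4720 - 2627)*(s(4, 50) + 1023) = (-4720 - 2627)*((37 - 1*4) + 1023) = -7347*((37 - 4) + 1023) = -7347*(33 + 1023) = -7347*1056 = -7758432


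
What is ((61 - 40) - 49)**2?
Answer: 784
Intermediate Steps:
((61 - 40) - 49)**2 = (21 - 49)**2 = (-28)**2 = 784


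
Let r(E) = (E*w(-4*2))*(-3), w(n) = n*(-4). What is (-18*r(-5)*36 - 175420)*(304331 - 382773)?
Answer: 38158895320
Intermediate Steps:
w(n) = -4*n
r(E) = -96*E (r(E) = (E*(-(-16)*2))*(-3) = (E*(-4*(-8)))*(-3) = (E*32)*(-3) = (32*E)*(-3) = -96*E)
(-18*r(-5)*36 - 175420)*(304331 - 382773) = (-(-1728)*(-5)*36 - 175420)*(304331 - 382773) = (-18*480*36 - 175420)*(-78442) = (-8640*36 - 175420)*(-78442) = (-311040 - 175420)*(-78442) = -486460*(-78442) = 38158895320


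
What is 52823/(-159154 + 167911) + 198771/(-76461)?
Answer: 109441036/31884237 ≈ 3.4324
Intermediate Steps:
52823/(-159154 + 167911) + 198771/(-76461) = 52823/8757 + 198771*(-1/76461) = 52823*(1/8757) - 66257/25487 = 52823/8757 - 66257/25487 = 109441036/31884237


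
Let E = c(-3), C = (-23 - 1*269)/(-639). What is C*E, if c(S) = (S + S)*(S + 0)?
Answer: 584/71 ≈ 8.2254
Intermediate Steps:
C = 292/639 (C = (-23 - 269)*(-1/639) = -292*(-1/639) = 292/639 ≈ 0.45696)
c(S) = 2*S² (c(S) = (2*S)*S = 2*S²)
E = 18 (E = 2*(-3)² = 2*9 = 18)
C*E = (292/639)*18 = 584/71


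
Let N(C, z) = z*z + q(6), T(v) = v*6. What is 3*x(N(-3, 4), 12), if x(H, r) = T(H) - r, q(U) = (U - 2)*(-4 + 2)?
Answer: 108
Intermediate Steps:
q(U) = 4 - 2*U (q(U) = (-2 + U)*(-2) = 4 - 2*U)
T(v) = 6*v
N(C, z) = -8 + z² (N(C, z) = z*z + (4 - 2*6) = z² + (4 - 12) = z² - 8 = -8 + z²)
x(H, r) = -r + 6*H (x(H, r) = 6*H - r = -r + 6*H)
3*x(N(-3, 4), 12) = 3*(-1*12 + 6*(-8 + 4²)) = 3*(-12 + 6*(-8 + 16)) = 3*(-12 + 6*8) = 3*(-12 + 48) = 3*36 = 108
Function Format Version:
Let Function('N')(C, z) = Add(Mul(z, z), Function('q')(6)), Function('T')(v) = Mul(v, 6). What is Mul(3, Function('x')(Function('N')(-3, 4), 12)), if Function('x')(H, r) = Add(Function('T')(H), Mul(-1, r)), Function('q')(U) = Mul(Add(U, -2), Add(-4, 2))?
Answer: 108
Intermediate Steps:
Function('q')(U) = Add(4, Mul(-2, U)) (Function('q')(U) = Mul(Add(-2, U), -2) = Add(4, Mul(-2, U)))
Function('T')(v) = Mul(6, v)
Function('N')(C, z) = Add(-8, Pow(z, 2)) (Function('N')(C, z) = Add(Mul(z, z), Add(4, Mul(-2, 6))) = Add(Pow(z, 2), Add(4, -12)) = Add(Pow(z, 2), -8) = Add(-8, Pow(z, 2)))
Function('x')(H, r) = Add(Mul(-1, r), Mul(6, H)) (Function('x')(H, r) = Add(Mul(6, H), Mul(-1, r)) = Add(Mul(-1, r), Mul(6, H)))
Mul(3, Function('x')(Function('N')(-3, 4), 12)) = Mul(3, Add(Mul(-1, 12), Mul(6, Add(-8, Pow(4, 2))))) = Mul(3, Add(-12, Mul(6, Add(-8, 16)))) = Mul(3, Add(-12, Mul(6, 8))) = Mul(3, Add(-12, 48)) = Mul(3, 36) = 108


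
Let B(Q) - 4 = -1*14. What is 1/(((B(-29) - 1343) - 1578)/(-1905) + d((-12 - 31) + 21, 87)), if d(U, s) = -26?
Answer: -635/15533 ≈ -0.040881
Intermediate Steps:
B(Q) = -10 (B(Q) = 4 - 1*14 = 4 - 14 = -10)
1/(((B(-29) - 1343) - 1578)/(-1905) + d((-12 - 31) + 21, 87)) = 1/(((-10 - 1343) - 1578)/(-1905) - 26) = 1/((-1353 - 1578)*(-1/1905) - 26) = 1/(-2931*(-1/1905) - 26) = 1/(977/635 - 26) = 1/(-15533/635) = -635/15533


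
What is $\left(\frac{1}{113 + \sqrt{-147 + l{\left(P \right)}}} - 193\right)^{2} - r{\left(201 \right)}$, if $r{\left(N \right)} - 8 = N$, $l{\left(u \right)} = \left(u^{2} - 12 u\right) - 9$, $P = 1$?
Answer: $\frac{- 466734463 i + 8370654 \sqrt{167}}{2 \left(- 6301 i + 113 \sqrt{167}\right)} \approx 37037.0 + 0.38559 i$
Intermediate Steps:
$l{\left(u \right)} = -9 + u^{2} - 12 u$
$r{\left(N \right)} = 8 + N$
$\left(\frac{1}{113 + \sqrt{-147 + l{\left(P \right)}}} - 193\right)^{2} - r{\left(201 \right)} = \left(\frac{1}{113 + \sqrt{-147 - \left(21 - 1\right)}} - 193\right)^{2} - \left(8 + 201\right) = \left(\frac{1}{113 + \sqrt{-147 - 20}} - 193\right)^{2} - 209 = \left(\frac{1}{113 + \sqrt{-167}} - 193\right)^{2} - 209 = \left(\frac{1}{113 + i \sqrt{167}} - 193\right)^{2} - 209 = \left(-193 + \frac{1}{113 + i \sqrt{167}}\right)^{2} - 209 = -209 + \left(-193 + \frac{1}{113 + i \sqrt{167}}\right)^{2}$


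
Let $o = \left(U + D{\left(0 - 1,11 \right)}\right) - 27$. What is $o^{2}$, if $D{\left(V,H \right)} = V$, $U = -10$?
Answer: $1444$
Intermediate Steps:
$o = -38$ ($o = \left(-10 + \left(0 - 1\right)\right) - 27 = \left(-10 - 1\right) - 27 = -11 - 27 = -38$)
$o^{2} = \left(-38\right)^{2} = 1444$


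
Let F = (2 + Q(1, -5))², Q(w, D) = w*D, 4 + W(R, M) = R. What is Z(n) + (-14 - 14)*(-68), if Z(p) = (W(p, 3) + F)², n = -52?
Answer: 4113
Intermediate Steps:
W(R, M) = -4 + R
Q(w, D) = D*w
F = 9 (F = (2 - 5*1)² = (2 - 5)² = (-3)² = 9)
Z(p) = (5 + p)² (Z(p) = ((-4 + p) + 9)² = (5 + p)²)
Z(n) + (-14 - 14)*(-68) = (5 - 52)² + (-14 - 14)*(-68) = (-47)² - 28*(-68) = 2209 + 1904 = 4113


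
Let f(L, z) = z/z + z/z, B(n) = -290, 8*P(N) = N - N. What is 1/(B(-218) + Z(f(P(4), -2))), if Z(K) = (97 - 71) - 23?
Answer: -1/287 ≈ -0.0034843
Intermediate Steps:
P(N) = 0 (P(N) = (N - N)/8 = (⅛)*0 = 0)
f(L, z) = 2 (f(L, z) = 1 + 1 = 2)
Z(K) = 3 (Z(K) = 26 - 23 = 3)
1/(B(-218) + Z(f(P(4), -2))) = 1/(-290 + 3) = 1/(-287) = -1/287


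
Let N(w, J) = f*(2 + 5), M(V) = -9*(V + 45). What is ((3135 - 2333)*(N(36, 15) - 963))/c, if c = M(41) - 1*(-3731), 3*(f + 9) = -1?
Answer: -2474170/8871 ≈ -278.91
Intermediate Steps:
f = -28/3 (f = -9 + (⅓)*(-1) = -9 - ⅓ = -28/3 ≈ -9.3333)
M(V) = -405 - 9*V (M(V) = -9*(45 + V) = -405 - 9*V)
N(w, J) = -196/3 (N(w, J) = -28*(2 + 5)/3 = -28/3*7 = -196/3)
c = 2957 (c = (-405 - 9*41) - 1*(-3731) = (-405 - 369) + 3731 = -774 + 3731 = 2957)
((3135 - 2333)*(N(36, 15) - 963))/c = ((3135 - 2333)*(-196/3 - 963))/2957 = (802*(-3085/3))*(1/2957) = -2474170/3*1/2957 = -2474170/8871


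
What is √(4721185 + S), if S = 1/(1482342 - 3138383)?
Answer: 2*√3236929173812043986/1656041 ≈ 2172.8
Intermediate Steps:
S = -1/1656041 (S = 1/(-1656041) = -1/1656041 ≈ -6.0385e-7)
√(4721185 + S) = √(4721185 - 1/1656041) = √(7818475928584/1656041) = 2*√3236929173812043986/1656041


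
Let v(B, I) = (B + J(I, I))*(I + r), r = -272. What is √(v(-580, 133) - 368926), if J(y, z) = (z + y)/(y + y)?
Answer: I*√288445 ≈ 537.07*I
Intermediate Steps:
J(y, z) = (y + z)/(2*y) (J(y, z) = (y + z)/((2*y)) = (y + z)*(1/(2*y)) = (y + z)/(2*y))
v(B, I) = (1 + B)*(-272 + I) (v(B, I) = (B + (I + I)/(2*I))*(I - 272) = (B + (2*I)/(2*I))*(-272 + I) = (B + 1)*(-272 + I) = (1 + B)*(-272 + I))
√(v(-580, 133) - 368926) = √((-272 + 133 - 272*(-580) - 580*133) - 368926) = √((-272 + 133 + 157760 - 77140) - 368926) = √(80481 - 368926) = √(-288445) = I*√288445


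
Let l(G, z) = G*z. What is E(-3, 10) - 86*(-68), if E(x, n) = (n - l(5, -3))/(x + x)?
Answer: 35063/6 ≈ 5843.8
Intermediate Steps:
E(x, n) = (15 + n)/(2*x) (E(x, n) = (n - 5*(-3))/(x + x) = (n - 1*(-15))/((2*x)) = (n + 15)*(1/(2*x)) = (15 + n)*(1/(2*x)) = (15 + n)/(2*x))
E(-3, 10) - 86*(-68) = (½)*(15 + 10)/(-3) - 86*(-68) = (½)*(-⅓)*25 + 5848 = -25/6 + 5848 = 35063/6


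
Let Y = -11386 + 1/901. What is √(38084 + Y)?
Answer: √21673463999/901 ≈ 163.40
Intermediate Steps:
Y = -10258785/901 (Y = -11386 + 1/901 = -10258785/901 ≈ -11386.)
√(38084 + Y) = √(38084 - 10258785/901) = √(24054899/901) = √21673463999/901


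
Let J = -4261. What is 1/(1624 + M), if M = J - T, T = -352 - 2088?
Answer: -1/197 ≈ -0.0050761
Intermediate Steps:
T = -2440
M = -1821 (M = -4261 - 1*(-2440) = -4261 + 2440 = -1821)
1/(1624 + M) = 1/(1624 - 1821) = 1/(-197) = -1/197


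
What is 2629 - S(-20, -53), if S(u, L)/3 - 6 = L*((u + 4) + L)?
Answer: -8360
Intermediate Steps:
S(u, L) = 18 + 3*L*(4 + L + u) (S(u, L) = 18 + 3*(L*((u + 4) + L)) = 18 + 3*(L*((4 + u) + L)) = 18 + 3*(L*(4 + L + u)) = 18 + 3*L*(4 + L + u))
2629 - S(-20, -53) = 2629 - (18 + 3*(-53)² + 12*(-53) + 3*(-53)*(-20)) = 2629 - (18 + 3*2809 - 636 + 3180) = 2629 - (18 + 8427 - 636 + 3180) = 2629 - 1*10989 = 2629 - 10989 = -8360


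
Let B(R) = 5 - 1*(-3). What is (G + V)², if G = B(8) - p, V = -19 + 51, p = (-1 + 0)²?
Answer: 1521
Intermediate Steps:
B(R) = 8 (B(R) = 5 + 3 = 8)
p = 1 (p = (-1)² = 1)
V = 32
G = 7 (G = 8 - 1*1 = 8 - 1 = 7)
(G + V)² = (7 + 32)² = 39² = 1521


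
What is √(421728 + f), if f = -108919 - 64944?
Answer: √247865 ≈ 497.86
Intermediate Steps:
f = -173863
√(421728 + f) = √(421728 - 173863) = √247865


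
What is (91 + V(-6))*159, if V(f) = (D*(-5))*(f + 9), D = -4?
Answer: 24009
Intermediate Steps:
V(f) = 180 + 20*f (V(f) = (-4*(-5))*(f + 9) = 20*(9 + f) = 180 + 20*f)
(91 + V(-6))*159 = (91 + (180 + 20*(-6)))*159 = (91 + (180 - 120))*159 = (91 + 60)*159 = 151*159 = 24009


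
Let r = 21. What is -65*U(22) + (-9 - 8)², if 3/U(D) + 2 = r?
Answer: 5296/19 ≈ 278.74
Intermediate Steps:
U(D) = 3/19 (U(D) = 3/(-2 + 21) = 3/19)
-65*U(22) + (-9 - 8)² = -65*3/19 + (-9 - 8)² = -195/19 + (-17)² = -195/19 + 289 = 5296/19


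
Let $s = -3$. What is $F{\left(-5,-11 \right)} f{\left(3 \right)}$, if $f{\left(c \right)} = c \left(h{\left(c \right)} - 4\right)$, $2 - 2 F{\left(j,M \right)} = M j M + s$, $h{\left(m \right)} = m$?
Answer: $-915$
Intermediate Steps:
$F{\left(j,M \right)} = \frac{5}{2} - \frac{j M^{2}}{2}$ ($F{\left(j,M \right)} = 1 - \frac{M j M - 3}{2} = 1 - \frac{j M^{2} - 3}{2} = 1 - \frac{-3 + j M^{2}}{2} = 1 - \left(- \frac{3}{2} + \frac{j M^{2}}{2}\right) = \frac{5}{2} - \frac{j M^{2}}{2}$)
$f{\left(c \right)} = c \left(-4 + c\right)$ ($f{\left(c \right)} = c \left(c - 4\right) = c \left(-4 + c\right)$)
$F{\left(-5,-11 \right)} f{\left(3 \right)} = \left(\frac{5}{2} - - \frac{5 \left(-11\right)^{2}}{2}\right) 3 \left(-4 + 3\right) = \left(\frac{5}{2} - \left(- \frac{5}{2}\right) 121\right) 3 \left(-1\right) = \left(\frac{5}{2} + \frac{605}{2}\right) \left(-3\right) = 305 \left(-3\right) = -915$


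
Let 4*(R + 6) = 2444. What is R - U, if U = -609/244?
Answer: 148229/244 ≈ 607.50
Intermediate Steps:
U = -609/244 (U = -609*1/244 = -609/244 ≈ -2.4959)
R = 605 (R = -6 + (1/4)*2444 = -6 + 611 = 605)
R - U = 605 - 1*(-609/244) = 605 + 609/244 = 148229/244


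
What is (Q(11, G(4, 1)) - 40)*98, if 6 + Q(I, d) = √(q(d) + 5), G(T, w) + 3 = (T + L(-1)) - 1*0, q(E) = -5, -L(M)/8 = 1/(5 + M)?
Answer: -4508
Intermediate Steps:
L(M) = -8/(5 + M)
G(T, w) = -5 + T (G(T, w) = -3 + ((T - 8/(5 - 1)) - 1*0) = -3 + ((T - 8/4) + 0) = -3 + ((T - 8*¼) + 0) = -3 + ((T - 2) + 0) = -3 + ((-2 + T) + 0) = -3 + (-2 + T) = -5 + T)
Q(I, d) = -6 (Q(I, d) = -6 + √(-5 + 5) = -6 + √0 = -6 + 0 = -6)
(Q(11, G(4, 1)) - 40)*98 = (-6 - 40)*98 = -46*98 = -4508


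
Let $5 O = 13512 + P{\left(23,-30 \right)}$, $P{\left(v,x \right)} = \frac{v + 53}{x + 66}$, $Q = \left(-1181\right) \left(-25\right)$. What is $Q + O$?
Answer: $\frac{1450252}{45} \approx 32228.0$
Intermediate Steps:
$Q = 29525$
$P{\left(v,x \right)} = \frac{53 + v}{66 + x}$
$O = \frac{121627}{45}$ ($O = \frac{13512 + \frac{53 + 23}{66 - 30}}{5} = \frac{13512 + \frac{1}{36} \cdot 76}{5} = \frac{13512 + \frac{19}{9}}{5} = \frac{1}{5} \cdot \frac{121627}{9} = \frac{121627}{45} \approx 2702.8$)
$Q + O = 29525 + \frac{121627}{45} = \frac{1450252}{45}$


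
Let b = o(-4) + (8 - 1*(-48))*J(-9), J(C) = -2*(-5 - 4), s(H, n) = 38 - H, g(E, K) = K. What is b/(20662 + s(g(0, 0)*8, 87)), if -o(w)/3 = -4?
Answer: 17/345 ≈ 0.049275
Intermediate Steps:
o(w) = 12 (o(w) = -3*(-4) = 12)
J(C) = 18 (J(C) = -2*(-9) = 18)
b = 1020 (b = 12 + (8 - 1*(-48))*18 = 12 + (8 + 48)*18 = 12 + 56*18 = 12 + 1008 = 1020)
b/(20662 + s(g(0, 0)*8, 87)) = 1020/(20662 + (38 - 0*8)) = 1020/(20662 + (38 - 1*0)) = 1020/(20662 + (38 + 0)) = 1020/(20662 + 38) = 1020/20700 = 1020*(1/20700) = 17/345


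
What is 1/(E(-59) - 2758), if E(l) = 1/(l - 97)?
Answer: -156/430249 ≈ -0.00036258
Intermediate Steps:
E(l) = 1/(-97 + l)
1/(E(-59) - 2758) = 1/(1/(-97 - 59) - 2758) = 1/(1/(-156) - 2758) = 1/(-1/156 - 2758) = 1/(-430249/156) = -156/430249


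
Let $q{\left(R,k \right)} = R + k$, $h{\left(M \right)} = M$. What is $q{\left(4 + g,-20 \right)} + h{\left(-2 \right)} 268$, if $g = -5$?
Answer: $-557$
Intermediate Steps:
$q{\left(4 + g,-20 \right)} + h{\left(-2 \right)} 268 = \left(\left(4 - 5\right) - 20\right) - 536 = \left(-1 - 20\right) - 536 = -21 - 536 = -557$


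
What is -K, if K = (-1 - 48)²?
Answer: -2401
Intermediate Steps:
K = 2401 (K = (-49)² = 2401)
-K = -1*2401 = -2401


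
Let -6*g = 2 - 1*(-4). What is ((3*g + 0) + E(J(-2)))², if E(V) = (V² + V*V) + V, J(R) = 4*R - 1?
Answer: 22500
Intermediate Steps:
J(R) = -1 + 4*R
E(V) = V + 2*V² (E(V) = (V² + V²) + V = 2*V² + V = V + 2*V²)
g = -1 (g = -(2 - 1*(-4))/6 = -(2 + 4)/6 = -⅙*6 = -1)
((3*g + 0) + E(J(-2)))² = ((3*(-1) + 0) + (-1 + 4*(-2))*(1 + 2*(-1 + 4*(-2))))² = ((-3 + 0) + (-1 - 8)*(1 + 2*(-1 - 8)))² = (-3 - 9*(1 + 2*(-9)))² = (-3 - 9*(1 - 18))² = (-3 - 9*(-17))² = (-3 + 153)² = 150² = 22500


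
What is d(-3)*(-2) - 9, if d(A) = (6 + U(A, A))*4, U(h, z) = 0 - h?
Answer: -81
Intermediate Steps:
U(h, z) = -h
d(A) = 24 - 4*A (d(A) = (6 - A)*4 = 24 - 4*A)
d(-3)*(-2) - 9 = (24 - 4*(-3))*(-2) - 9 = (24 + 12)*(-2) - 9 = 36*(-2) - 9 = -72 - 9 = -81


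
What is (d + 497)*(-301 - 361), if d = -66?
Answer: -285322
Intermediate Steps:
(d + 497)*(-301 - 361) = (-66 + 497)*(-301 - 361) = 431*(-662) = -285322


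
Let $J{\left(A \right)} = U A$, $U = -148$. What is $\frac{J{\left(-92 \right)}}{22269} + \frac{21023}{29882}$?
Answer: $\frac{875034499}{665442258} \approx 1.315$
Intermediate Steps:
$J{\left(A \right)} = - 148 A$
$\frac{J{\left(-92 \right)}}{22269} + \frac{21023}{29882} = \frac{\left(-148\right) \left(-92\right)}{22269} + \frac{21023}{29882} = 13616 \cdot \frac{1}{22269} + 21023 \cdot \frac{1}{29882} = \frac{13616}{22269} + \frac{21023}{29882} = \frac{875034499}{665442258}$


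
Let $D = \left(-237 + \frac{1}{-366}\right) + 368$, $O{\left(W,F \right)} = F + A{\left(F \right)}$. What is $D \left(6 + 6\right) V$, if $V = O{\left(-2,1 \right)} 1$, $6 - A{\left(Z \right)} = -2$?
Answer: $\frac{863010}{61} \approx 14148.0$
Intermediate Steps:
$A{\left(Z \right)} = 8$ ($A{\left(Z \right)} = 6 - -2 = 6 + 2 = 8$)
$O{\left(W,F \right)} = 8 + F$ ($O{\left(W,F \right)} = F + 8 = 8 + F$)
$V = 9$ ($V = \left(8 + 1\right) 1 = 9 \cdot 1 = 9$)
$D = \frac{47945}{366}$ ($D = \left(-237 - \frac{1}{366}\right) + 368 = - \frac{86743}{366} + 368 = \frac{47945}{366} \approx 131.0$)
$D \left(6 + 6\right) V = \frac{47945 \left(6 + 6\right) 9}{366} = \frac{47945 \cdot 12 \cdot 9}{366} = \frac{47945}{366} \cdot 108 = \frac{863010}{61}$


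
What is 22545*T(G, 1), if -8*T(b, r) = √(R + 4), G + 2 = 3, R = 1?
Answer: -22545*√5/8 ≈ -6301.5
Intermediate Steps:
G = 1 (G = -2 + 3 = 1)
T(b, r) = -√5/8 (T(b, r) = -√(1 + 4)/8 = -√5/8)
22545*T(G, 1) = 22545*(-√5/8) = -22545*√5/8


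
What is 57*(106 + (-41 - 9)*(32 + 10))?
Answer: -113658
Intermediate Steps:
57*(106 + (-41 - 9)*(32 + 10)) = 57*(106 - 50*42) = 57*(106 - 2100) = 57*(-1994) = -113658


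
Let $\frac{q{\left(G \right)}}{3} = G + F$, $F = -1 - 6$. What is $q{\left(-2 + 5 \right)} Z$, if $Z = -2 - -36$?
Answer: $-408$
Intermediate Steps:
$F = -7$ ($F = -1 - 6 = -7$)
$Z = 34$ ($Z = -2 + 36 = 34$)
$q{\left(G \right)} = -21 + 3 G$ ($q{\left(G \right)} = 3 \left(G - 7\right) = 3 \left(-7 + G\right) = -21 + 3 G$)
$q{\left(-2 + 5 \right)} Z = \left(-21 + 3 \left(-2 + 5\right)\right) 34 = \left(-21 + 3 \cdot 3\right) 34 = \left(-21 + 9\right) 34 = \left(-12\right) 34 = -408$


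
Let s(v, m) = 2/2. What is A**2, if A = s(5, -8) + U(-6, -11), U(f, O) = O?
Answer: 100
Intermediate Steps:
s(v, m) = 1 (s(v, m) = 2*(1/2) = 1)
A = -10 (A = 1 - 11 = -10)
A**2 = (-10)**2 = 100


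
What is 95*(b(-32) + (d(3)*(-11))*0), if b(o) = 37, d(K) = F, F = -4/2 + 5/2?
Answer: 3515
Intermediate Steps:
F = 1/2 (F = -4*1/2 + 5*(1/2) = -2 + 5/2 = 1/2 ≈ 0.50000)
d(K) = 1/2
95*(b(-32) + (d(3)*(-11))*0) = 95*(37 + ((1/2)*(-11))*0) = 95*(37 - 11/2*0) = 95*(37 + 0) = 95*37 = 3515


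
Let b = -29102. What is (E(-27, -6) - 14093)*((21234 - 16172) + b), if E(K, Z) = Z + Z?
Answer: 339084200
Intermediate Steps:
E(K, Z) = 2*Z
(E(-27, -6) - 14093)*((21234 - 16172) + b) = (2*(-6) - 14093)*((21234 - 16172) - 29102) = (-12 - 14093)*(5062 - 29102) = -14105*(-24040) = 339084200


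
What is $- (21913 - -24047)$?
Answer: $-45960$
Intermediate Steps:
$- (21913 - -24047) = - (21913 + 24047) = \left(-1\right) 45960 = -45960$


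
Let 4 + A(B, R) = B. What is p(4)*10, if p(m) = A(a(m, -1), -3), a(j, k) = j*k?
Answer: -80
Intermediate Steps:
A(B, R) = -4 + B
p(m) = -4 - m (p(m) = -4 + m*(-1) = -4 - m)
p(4)*10 = (-4 - 1*4)*10 = (-4 - 4)*10 = -8*10 = -80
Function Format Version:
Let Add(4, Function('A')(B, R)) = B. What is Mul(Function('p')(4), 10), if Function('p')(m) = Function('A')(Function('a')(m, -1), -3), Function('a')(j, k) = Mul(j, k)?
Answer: -80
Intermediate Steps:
Function('A')(B, R) = Add(-4, B)
Function('p')(m) = Add(-4, Mul(-1, m)) (Function('p')(m) = Add(-4, Mul(m, -1)) = Add(-4, Mul(-1, m)))
Mul(Function('p')(4), 10) = Mul(Add(-4, Mul(-1, 4)), 10) = Mul(Add(-4, -4), 10) = Mul(-8, 10) = -80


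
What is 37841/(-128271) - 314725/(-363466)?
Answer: 26616173569/46622147286 ≈ 0.57089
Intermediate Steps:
37841/(-128271) - 314725/(-363466) = 37841*(-1/128271) - 314725*(-1/363466) = -37841/128271 + 314725/363466 = 26616173569/46622147286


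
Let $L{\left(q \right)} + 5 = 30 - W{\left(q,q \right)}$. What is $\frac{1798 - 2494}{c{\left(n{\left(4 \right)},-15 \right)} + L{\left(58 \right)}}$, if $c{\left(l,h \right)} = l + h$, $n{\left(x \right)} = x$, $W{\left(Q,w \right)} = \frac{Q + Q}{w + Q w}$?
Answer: $- \frac{5133}{103} \approx -49.835$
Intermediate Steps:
$W{\left(Q,w \right)} = \frac{2 Q}{w + Q w}$
$L{\left(q \right)} = 25 - \frac{2}{1 + q}$ ($L{\left(q \right)} = -5 + \left(30 - \frac{2 q}{q \left(1 + q\right)}\right) = -5 + \left(30 - \frac{2}{1 + q}\right) = 25 - \frac{2}{1 + q}$)
$c{\left(l,h \right)} = h + l$
$\frac{1798 - 2494}{c{\left(n{\left(4 \right)},-15 \right)} + L{\left(58 \right)}} = \frac{1798 - 2494}{\left(-15 + 4\right) + \frac{23 + 25 \cdot 58}{1 + 58}} = - \frac{696}{-11 + \frac{23 + 1450}{59}} = - \frac{696}{-11 + \frac{1}{59} \cdot 1473} = - \frac{696}{-11 + \frac{1473}{59}} = - \frac{696}{\frac{824}{59}} = \left(-696\right) \frac{59}{824} = - \frac{5133}{103}$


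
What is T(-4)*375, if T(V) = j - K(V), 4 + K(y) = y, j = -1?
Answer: 2625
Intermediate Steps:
K(y) = -4 + y
T(V) = 3 - V (T(V) = -1 - (-4 + V) = -1 + (4 - V) = 3 - V)
T(-4)*375 = (3 - 1*(-4))*375 = (3 + 4)*375 = 7*375 = 2625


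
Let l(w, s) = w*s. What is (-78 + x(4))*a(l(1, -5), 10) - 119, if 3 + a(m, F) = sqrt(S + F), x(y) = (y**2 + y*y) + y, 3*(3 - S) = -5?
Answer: 7 - 28*sqrt(33) ≈ -153.85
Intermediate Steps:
S = 14/3 (S = 3 - 1/3*(-5) = 3 + 5/3 = 14/3 ≈ 4.6667)
l(w, s) = s*w
x(y) = y + 2*y**2 (x(y) = (y**2 + y**2) + y = 2*y**2 + y = y + 2*y**2)
a(m, F) = -3 + sqrt(14/3 + F)
(-78 + x(4))*a(l(1, -5), 10) - 119 = (-78 + 4*(1 + 2*4))*(-3 + sqrt(42 + 9*10)/3) - 119 = (-78 + 4*(1 + 8))*(-3 + sqrt(42 + 90)/3) - 119 = (-78 + 4*9)*(-3 + sqrt(132)/3) - 119 = (-78 + 36)*(-3 + (2*sqrt(33))/3) - 119 = -42*(-3 + 2*sqrt(33)/3) - 119 = (126 - 28*sqrt(33)) - 119 = 7 - 28*sqrt(33)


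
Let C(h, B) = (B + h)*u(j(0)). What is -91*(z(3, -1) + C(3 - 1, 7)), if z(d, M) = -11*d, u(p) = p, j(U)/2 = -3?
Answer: 7917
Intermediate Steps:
j(U) = -6 (j(U) = 2*(-3) = -6)
C(h, B) = -6*B - 6*h (C(h, B) = (B + h)*(-6) = -6*B - 6*h)
-91*(z(3, -1) + C(3 - 1, 7)) = -91*(-11*3 + (-6*7 - 6*(3 - 1))) = -91*(-33 + (-42 - 6*2)) = -91*(-33 + (-42 - 12)) = -91*(-33 - 54) = -91*(-87) = 7917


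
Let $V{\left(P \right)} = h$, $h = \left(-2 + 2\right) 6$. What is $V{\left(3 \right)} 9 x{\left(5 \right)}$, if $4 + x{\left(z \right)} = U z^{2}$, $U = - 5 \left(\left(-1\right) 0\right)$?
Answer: $0$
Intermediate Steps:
$h = 0$ ($h = 0 \cdot 6 = 0$)
$V{\left(P \right)} = 0$
$U = 0$ ($U = \left(-5\right) 0 = 0$)
$x{\left(z \right)} = -4$ ($x{\left(z \right)} = -4 + 0 z^{2} = -4 + 0 = -4$)
$V{\left(3 \right)} 9 x{\left(5 \right)} = 0 \cdot 9 \left(-4\right) = 0 \left(-4\right) = 0$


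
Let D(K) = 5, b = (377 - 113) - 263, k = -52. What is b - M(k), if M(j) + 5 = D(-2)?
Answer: 1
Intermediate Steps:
b = 1 (b = 264 - 263 = 1)
M(j) = 0 (M(j) = -5 + 5 = 0)
b - M(k) = 1 - 1*0 = 1 + 0 = 1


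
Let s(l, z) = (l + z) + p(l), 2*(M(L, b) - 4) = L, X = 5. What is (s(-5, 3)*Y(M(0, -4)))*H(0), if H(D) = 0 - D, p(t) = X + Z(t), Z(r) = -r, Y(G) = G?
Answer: 0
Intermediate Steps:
M(L, b) = 4 + L/2
p(t) = 5 - t
s(l, z) = 5 + z (s(l, z) = (l + z) + (5 - l) = 5 + z)
H(D) = -D
(s(-5, 3)*Y(M(0, -4)))*H(0) = ((5 + 3)*(4 + (½)*0))*(-1*0) = (8*(4 + 0))*0 = (8*4)*0 = 32*0 = 0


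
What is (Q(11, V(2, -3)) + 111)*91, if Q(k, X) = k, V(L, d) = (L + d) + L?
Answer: 11102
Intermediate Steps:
V(L, d) = d + 2*L
(Q(11, V(2, -3)) + 111)*91 = (11 + 111)*91 = 122*91 = 11102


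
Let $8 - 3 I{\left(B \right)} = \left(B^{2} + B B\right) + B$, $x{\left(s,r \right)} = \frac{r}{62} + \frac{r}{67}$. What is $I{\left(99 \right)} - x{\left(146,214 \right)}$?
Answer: $- \frac{40943770}{6231} \approx -6571.0$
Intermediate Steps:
$x{\left(s,r \right)} = \frac{129 r}{4154}$ ($x{\left(s,r \right)} = r \frac{1}{62} + r \frac{1}{67} = \frac{r}{62} + \frac{r}{67} = \frac{129 r}{4154}$)
$I{\left(B \right)} = \frac{8}{3} - \frac{2 B^{2}}{3} - \frac{B}{3}$ ($I{\left(B \right)} = \frac{8}{3} - \frac{\left(B^{2} + B B\right) + B}{3} = \frac{8}{3} - \frac{\left(B^{2} + B^{2}\right) + B}{3} = \frac{8}{3} - \frac{2 B^{2} + B}{3} = \frac{8}{3} - \frac{B + 2 B^{2}}{3} = \frac{8}{3} - \left(\frac{B}{3} + \frac{2 B^{2}}{3}\right) = \frac{8}{3} - \frac{2 B^{2}}{3} - \frac{B}{3}$)
$I{\left(99 \right)} - x{\left(146,214 \right)} = \left(\frac{8}{3} - \frac{2 \cdot 99^{2}}{3} - 33\right) - \frac{129}{4154} \cdot 214 = \left(\frac{8}{3} - 6534 - 33\right) - \frac{13803}{2077} = - \frac{19693}{3} - \frac{13803}{2077} = - \frac{40943770}{6231}$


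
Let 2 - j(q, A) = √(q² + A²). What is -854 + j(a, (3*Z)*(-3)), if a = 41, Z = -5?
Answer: -852 - √3706 ≈ -912.88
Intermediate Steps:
j(q, A) = 2 - √(A² + q²) (j(q, A) = 2 - √(q² + A²) = 2 - √(A² + q²))
-854 + j(a, (3*Z)*(-3)) = -854 + (2 - √(((3*(-5))*(-3))² + 41²)) = -854 + (2 - √((-15*(-3))² + 1681)) = -854 + (2 - √(45² + 1681)) = -854 + (2 - √(2025 + 1681)) = -854 + (2 - √3706) = -852 - √3706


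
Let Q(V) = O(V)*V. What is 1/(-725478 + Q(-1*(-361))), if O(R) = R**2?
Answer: 1/46320403 ≈ 2.1589e-8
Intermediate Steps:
Q(V) = V**3 (Q(V) = V**2*V = V**3)
1/(-725478 + Q(-1*(-361))) = 1/(-725478 + (-1*(-361))**3) = 1/(-725478 + 361**3) = 1/(-725478 + 47045881) = 1/46320403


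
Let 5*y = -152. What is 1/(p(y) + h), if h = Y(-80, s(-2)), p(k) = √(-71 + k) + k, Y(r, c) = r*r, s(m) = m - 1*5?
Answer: 53080/338099213 - 65*I*√15/1014297639 ≈ 0.000157 - 2.482e-7*I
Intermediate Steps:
y = -152/5 (y = (⅕)*(-152) = -152/5 ≈ -30.400)
s(m) = -5 + m (s(m) = m - 5 = -5 + m)
Y(r, c) = r²
p(k) = k + √(-71 + k)
h = 6400 (h = (-80)² = 6400)
1/(p(y) + h) = 1/((-152/5 + √(-71 - 152/5)) + 6400) = 1/((-152/5 + √(-507/5)) + 6400) = 1/((-152/5 + 13*I*√15/5) + 6400) = 1/(31848/5 + 13*I*√15/5)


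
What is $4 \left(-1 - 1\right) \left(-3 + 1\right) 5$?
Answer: $80$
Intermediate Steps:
$4 \left(-1 - 1\right) \left(-3 + 1\right) 5 = 4 \left(\left(-2\right) \left(-2\right)\right) 5 = 4 \cdot 4 \cdot 5 = 16 \cdot 5 = 80$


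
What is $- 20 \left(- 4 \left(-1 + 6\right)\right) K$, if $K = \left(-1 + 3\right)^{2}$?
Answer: $1600$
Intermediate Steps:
$K = 4$ ($K = 2^{2} = 4$)
$- 20 \left(- 4 \left(-1 + 6\right)\right) K = - 20 \left(- 4 \left(-1 + 6\right)\right) 4 = - 20 \left(\left(-4\right) 5\right) 4 = \left(-20\right) \left(-20\right) 4 = 400 \cdot 4 = 1600$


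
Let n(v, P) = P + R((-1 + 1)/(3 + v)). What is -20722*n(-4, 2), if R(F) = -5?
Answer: 62166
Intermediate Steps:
n(v, P) = -5 + P (n(v, P) = P - 5 = -5 + P)
-20722*n(-4, 2) = -20722*(-5 + 2) = -20722*(-3) = 62166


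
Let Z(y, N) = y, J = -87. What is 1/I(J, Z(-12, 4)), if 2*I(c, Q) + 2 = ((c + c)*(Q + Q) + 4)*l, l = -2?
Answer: -1/4181 ≈ -0.00023918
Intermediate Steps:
I(c, Q) = -5 - 4*Q*c (I(c, Q) = -1 + (((c + c)*(Q + Q) + 4)*(-2))/2 = -1 + (((2*c)*(2*Q) + 4)*(-2))/2 = -1 + ((4*Q*c + 4)*(-2))/2 = -1 + ((4 + 4*Q*c)*(-2))/2 = -1 + (-8 - 8*Q*c)/2 = -1 + (-4 - 4*Q*c) = -5 - 4*Q*c)
1/I(J, Z(-12, 4)) = 1/(-5 - 4*(-12)*(-87)) = 1/(-5 - 4176) = 1/(-4181) = -1/4181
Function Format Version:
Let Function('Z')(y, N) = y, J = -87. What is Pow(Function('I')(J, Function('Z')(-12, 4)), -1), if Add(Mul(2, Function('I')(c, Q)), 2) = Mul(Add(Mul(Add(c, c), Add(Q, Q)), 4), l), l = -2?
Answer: Rational(-1, 4181) ≈ -0.00023918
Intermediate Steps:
Function('I')(c, Q) = Add(-5, Mul(-4, Q, c)) (Function('I')(c, Q) = Add(-1, Mul(Rational(1, 2), Mul(Add(Mul(Add(c, c), Add(Q, Q)), 4), -2))) = Add(-1, Mul(Rational(1, 2), Mul(Add(Mul(Mul(2, c), Mul(2, Q)), 4), -2))) = Add(-1, Mul(Rational(1, 2), Mul(Add(Mul(4, Q, c), 4), -2))) = Add(-1, Mul(Rational(1, 2), Mul(Add(4, Mul(4, Q, c)), -2))) = Add(-1, Mul(Rational(1, 2), Add(-8, Mul(-8, Q, c)))) = Add(-1, Add(-4, Mul(-4, Q, c))) = Add(-5, Mul(-4, Q, c)))
Pow(Function('I')(J, Function('Z')(-12, 4)), -1) = Pow(Add(-5, Mul(-4, -12, -87)), -1) = Pow(Add(-5, -4176), -1) = Pow(-4181, -1) = Rational(-1, 4181)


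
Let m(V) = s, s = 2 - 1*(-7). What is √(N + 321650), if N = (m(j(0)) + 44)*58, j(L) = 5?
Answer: 2*√81181 ≈ 569.85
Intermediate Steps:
s = 9 (s = 2 + 7 = 9)
m(V) = 9
N = 3074 (N = (9 + 44)*58 = 53*58 = 3074)
√(N + 321650) = √(3074 + 321650) = √324724 = 2*√81181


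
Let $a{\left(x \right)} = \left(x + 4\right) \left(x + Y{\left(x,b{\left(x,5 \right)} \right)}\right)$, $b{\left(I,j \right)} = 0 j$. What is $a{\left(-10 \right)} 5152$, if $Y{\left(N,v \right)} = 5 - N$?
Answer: $-154560$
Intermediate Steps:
$b{\left(I,j \right)} = 0$
$a{\left(x \right)} = 20 + 5 x$ ($a{\left(x \right)} = \left(x + 4\right) \left(x - \left(-5 + x\right)\right) = \left(4 + x\right) 5 = 20 + 5 x$)
$a{\left(-10 \right)} 5152 = \left(20 + 5 \left(-10\right)\right) 5152 = \left(20 - 50\right) 5152 = \left(-30\right) 5152 = -154560$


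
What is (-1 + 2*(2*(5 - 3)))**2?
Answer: 49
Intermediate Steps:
(-1 + 2*(2*(5 - 3)))**2 = (-1 + 2*(2*2))**2 = (-1 + 2*4)**2 = (-1 + 8)**2 = 7**2 = 49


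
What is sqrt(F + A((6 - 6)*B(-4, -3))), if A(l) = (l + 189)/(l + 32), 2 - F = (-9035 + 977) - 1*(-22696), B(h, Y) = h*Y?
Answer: I*sqrt(936326)/8 ≈ 120.95*I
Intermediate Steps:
B(h, Y) = Y*h
F = -14636 (F = 2 - ((-9035 + 977) - 1*(-22696)) = 2 - (-8058 + 22696) = 2 - 1*14638 = 2 - 14638 = -14636)
A(l) = (189 + l)/(32 + l)
sqrt(F + A((6 - 6)*B(-4, -3))) = sqrt(-14636 + (189 + (6 - 6)*(-3*(-4)))/(32 + (6 - 6)*(-3*(-4)))) = sqrt(-14636 + (189 + 0*12)/(32 + 0*12)) = sqrt(-14636 + (189 + 0)/(32 + 0)) = sqrt(-14636 + 189/32) = sqrt(-468163/32) = I*sqrt(936326)/8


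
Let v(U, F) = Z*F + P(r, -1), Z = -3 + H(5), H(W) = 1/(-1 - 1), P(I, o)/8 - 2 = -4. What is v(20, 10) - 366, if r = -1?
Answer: -417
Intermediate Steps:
P(I, o) = -16 (P(I, o) = 16 + 8*(-4) = 16 - 32 = -16)
H(W) = -1/2 (H(W) = 1/(-2) = -1/2)
Z = -7/2 (Z = -3 - 1/2 = -7/2 ≈ -3.5000)
v(U, F) = -16 - 7*F/2 (v(U, F) = -7*F/2 - 16 = -16 - 7*F/2)
v(20, 10) - 366 = (-16 - 7/2*10) - 366 = (-16 - 35) - 366 = -51 - 366 = -417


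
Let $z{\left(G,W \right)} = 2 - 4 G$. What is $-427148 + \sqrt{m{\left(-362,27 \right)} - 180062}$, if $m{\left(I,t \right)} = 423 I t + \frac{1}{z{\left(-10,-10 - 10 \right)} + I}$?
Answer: $-427148 + \frac{i \sqrt{6903142405}}{40} \approx -4.2715 \cdot 10^{5} + 2077.1 i$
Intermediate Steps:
$z{\left(G,W \right)} = 2 - 4 G$
$m{\left(I,t \right)} = \frac{1}{42 + I} + 423 I t$ ($m{\left(I,t \right)} = 423 I t + \frac{1}{\left(2 - -40\right) + I} = 423 I t + \frac{1}{\left(2 + 40\right) + I} = 423 I t + \frac{1}{42 + I} = \frac{1}{42 + I} + 423 I t$)
$-427148 + \sqrt{m{\left(-362,27 \right)} - 180062} = -427148 + \sqrt{\frac{1 + 423 \cdot 27 \left(-362\right)^{2} + 17766 \left(-362\right) 27}{42 - 362} - 180062} = -427148 + \sqrt{\frac{1 + 423 \cdot 27 \cdot 131044 - 173644884}{-320} - 180062} = -427148 + \sqrt{- \frac{1 + 1496653524 - 173644884}{320} - 180062} = -427148 + \sqrt{\left(- \frac{1}{320}\right) 1323008641 - 180062} = -427148 + \sqrt{- \frac{1323008641}{320} - 180062} = -427148 + \sqrt{- \frac{1380628481}{320}} = -427148 + \frac{i \sqrt{6903142405}}{40}$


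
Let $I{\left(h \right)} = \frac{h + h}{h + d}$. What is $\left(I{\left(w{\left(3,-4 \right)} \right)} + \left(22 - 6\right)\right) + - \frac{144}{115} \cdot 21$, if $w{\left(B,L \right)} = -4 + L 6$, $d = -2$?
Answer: $- \frac{2908}{345} \approx -8.429$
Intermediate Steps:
$w{\left(B,L \right)} = -4 + 6 L$
$I{\left(h \right)} = \frac{2 h}{-2 + h}$ ($I{\left(h \right)} = \frac{h + h}{h - 2} = \frac{2 h}{-2 + h}$)
$\left(I{\left(w{\left(3,-4 \right)} \right)} + \left(22 - 6\right)\right) + - \frac{144}{115} \cdot 21 = \left(\frac{2 \left(-4 + 6 \left(-4\right)\right)}{-2 + \left(-4 + 6 \left(-4\right)\right)} + \left(22 - 6\right)\right) + - \frac{144}{115} \cdot 21 = \left(\frac{2 \left(-4 - 24\right)}{-2 - 28} + 16\right) + \left(-144\right) \frac{1}{115} \cdot 21 = \left(2 \left(-28\right) \frac{1}{-2 - 28} + 16\right) - \frac{3024}{115} = \left(2 \left(-28\right) \frac{1}{-30} + 16\right) - \frac{3024}{115} = \left(2 \left(-28\right) \left(- \frac{1}{30}\right) + 16\right) - \frac{3024}{115} = \left(\frac{28}{15} + 16\right) - \frac{3024}{115} = \frac{268}{15} - \frac{3024}{115} = - \frac{2908}{345}$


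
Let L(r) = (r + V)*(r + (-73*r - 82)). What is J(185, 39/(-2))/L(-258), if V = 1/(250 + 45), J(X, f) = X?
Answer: -1475/38042158 ≈ -3.8773e-5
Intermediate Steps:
V = 1/295 ≈ 0.0033898
L(r) = (-82 - 72*r)*(1/295 + r) (L(r) = (r + 1/295)*(r + (-73*r - 82)) = (1/295 + r)*(r + (-82 - 73*r)) = (1/295 + r)*(-82 - 72*r) = (-82 - 72*r)*(1/295 + r))
J(185, 39/(-2))/L(-258) = 185/(-82/295 - 72*(-258)**2 - 24262/295*(-258)) = 185/(-82/295 - 72*66564 + 6259596/295) = 185/(-82/295 - 4792608 + 6259596/295) = 185/(-1407559846/295) = 185*(-295/1407559846) = -1475/38042158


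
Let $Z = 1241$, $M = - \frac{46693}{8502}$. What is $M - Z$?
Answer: $- \frac{10597675}{8502} \approx -1246.5$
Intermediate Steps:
$M = - \frac{46693}{8502}$ ($M = \left(-46693\right) \frac{1}{8502} = - \frac{46693}{8502} \approx -5.492$)
$M - Z = - \frac{46693}{8502} - 1241 = - \frac{10597675}{8502}$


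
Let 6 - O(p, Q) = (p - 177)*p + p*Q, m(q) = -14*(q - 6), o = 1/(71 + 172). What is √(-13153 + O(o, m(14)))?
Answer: I*√776246977/243 ≈ 114.66*I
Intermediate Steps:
o = 1/243 ≈ 0.0041152
m(q) = 84 - 14*q (m(q) = -14*(-6 + q) = 84 - 14*q)
O(p, Q) = 6 - Q*p - p*(-177 + p) (O(p, Q) = 6 - ((p - 177)*p + p*Q) = 6 - ((-177 + p)*p + Q*p) = 6 - (p*(-177 + p) + Q*p) = 6 - (Q*p + p*(-177 + p)) = 6 + (-Q*p - p*(-177 + p)) = 6 - Q*p - p*(-177 + p))
√(-13153 + O(o, m(14))) = √(-13153 + (6 - (1/243)² + 177*(1/243) - 1*(84 - 14*14)*1/243)) = √(-13153 + (6 - 1*1/59049 + 59/81 - 1*(84 - 196)*1/243)) = √(-13153 + (6 - 1/59049 + 59/81 - 1*(-112)*1/243)) = √(-13153 + (6 - 1/59049 + 59/81 + 112/243)) = √(-13153 + 424520/59049) = √(-776246977/59049) = I*√776246977/243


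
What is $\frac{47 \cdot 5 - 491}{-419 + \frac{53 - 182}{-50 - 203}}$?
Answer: $\frac{32384}{52939} \approx 0.61172$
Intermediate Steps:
$\frac{47 \cdot 5 - 491}{-419 + \frac{53 - 182}{-50 - 203}} = \frac{235 - 491}{-419 - \frac{129}{-253}} = - \frac{256}{-419 - - \frac{129}{253}} = - \frac{256}{-419 + \frac{129}{253}} = - \frac{256}{- \frac{105878}{253}} = \left(-256\right) \left(- \frac{253}{105878}\right) = \frac{32384}{52939}$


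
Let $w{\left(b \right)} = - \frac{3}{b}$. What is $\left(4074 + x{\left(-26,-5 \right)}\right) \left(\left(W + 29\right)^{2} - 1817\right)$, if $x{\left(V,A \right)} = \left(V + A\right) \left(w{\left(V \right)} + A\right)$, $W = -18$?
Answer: $- \frac{93162128}{13} \approx -7.1663 \cdot 10^{6}$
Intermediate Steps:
$x{\left(V,A \right)} = \left(A + V\right) \left(A - \frac{3}{V}\right)$ ($x{\left(V,A \right)} = \left(V + A\right) \left(- \frac{3}{V} + A\right) = \left(A + V\right) \left(A - \frac{3}{V}\right)$)
$\left(4074 + x{\left(-26,-5 \right)}\right) \left(\left(W + 29\right)^{2} - 1817\right) = \left(4074 - \left(-127 - 25 + \frac{15}{26}\right)\right) \left(\left(-18 + 29\right)^{2} - 1817\right) = \left(4074 + \left(-3 + 25 + 130 - \left(-15\right) \left(- \frac{1}{26}\right)\right)\right) \left(11^{2} - 1817\right) = \left(4074 + \left(-3 + 25 + 130 - \frac{15}{26}\right)\right) \left(121 - 1817\right) = \left(4074 + \frac{3937}{26}\right) \left(-1696\right) = \frac{109861}{26} \left(-1696\right) = - \frac{93162128}{13}$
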